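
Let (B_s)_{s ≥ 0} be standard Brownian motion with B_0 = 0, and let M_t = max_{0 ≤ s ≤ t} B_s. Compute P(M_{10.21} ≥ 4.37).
P(M_{10.21} ≥ 4.37) = 2·P(B_{10.21} ≥ 4.37) = 2(1 − Φ(4.37/√10.21)) ≈ 0.1714

By the reflection principle for Brownian motion, P(M_t ≥ a) = 2 · P(B_t ≥ a) for a ≥ 0. Since B_t ~ N(0, t), P(B_t ≥ 4.37) = 1 − Φ(4.37/√t) = 1 − Φ(4.37/√10.21) = 1 − Φ(1.3676). So
  P(M_{10.21} ≥ 4.37) = 2(1 − Φ(1.3676)) ≈ 0.1714.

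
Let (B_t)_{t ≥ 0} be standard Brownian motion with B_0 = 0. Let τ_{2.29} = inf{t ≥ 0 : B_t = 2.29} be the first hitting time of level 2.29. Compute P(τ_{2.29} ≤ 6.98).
P(τ_{2.29} ≤ 6.98) = 2(1 − Φ(2.29/√6.98)) = 2(1 − Φ(0.8668)) ≈ 0.3861

By the reflection principle for standard BM, P(τ_b ≤ t) = 2 · P(B_t ≥ b). Since B_t ~ N(0, t), P(B_t ≥ 2.29) = 1 − Φ(2.29/√t) = 1 − Φ(2.29/√6.98) = 1 − Φ(0.8668) ≈ 0.19303. Doubling: P(τ_{2.29} ≤ 6.98) ≈ 2 · 0.19303 = 0.38606 ≈ 0.3861.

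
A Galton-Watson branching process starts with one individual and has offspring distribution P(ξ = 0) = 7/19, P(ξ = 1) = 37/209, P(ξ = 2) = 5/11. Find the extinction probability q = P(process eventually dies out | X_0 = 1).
q = 77/95

The pgf is f(s) = 7/19 + 37/209·s + 5/11·s². The extinction probability q is the smallest fixed point of f in [0, 1]. Setting s = f(s):
  5/11·s² + (37/209 − 1)·s + 7/19 = 0
  5/11·s² − (7/19 + 5/11)·s + 7/19 = 0
which factors as (s − 1)·(5/11·s − 7/19) = 0, giving roots s = 1 and s = (7/19)/(5/11) = 77/95.
Mean offspring μ = 37/209 + 2·5/11 = 227/209 > 1 (supercritical), so q < 1. The extinction probability is the smaller root: q = (7/19)/(5/11) = 77/95.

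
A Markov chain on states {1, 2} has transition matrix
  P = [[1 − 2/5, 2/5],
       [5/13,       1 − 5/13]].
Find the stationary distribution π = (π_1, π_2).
π_1 = 25/51, π_2 = 26/51

Solve πP = π with π_1 + π_2 = 1. From πP = π: π_1 · (1 − 2/5) + π_2 · 5/13 = π_1 ⇒ π_2 · 5/13 = π_1 · 2/5 ⇒ π_2/π_1 = (2/5)/(5/13) = 26/25. Together with π_1 + π_2 = 1:
  π_1 = (5/13)/(2/5 + 5/13) = (5/13)/(51/65) = 25/51,
  π_2 = (2/5)/(2/5 + 5/13) = (2/5)/(51/65) = 26/51.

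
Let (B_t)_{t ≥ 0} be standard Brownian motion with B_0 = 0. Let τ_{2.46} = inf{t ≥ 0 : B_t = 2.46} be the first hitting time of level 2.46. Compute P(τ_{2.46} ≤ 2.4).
P(τ_{2.46} ≤ 2.4) = 2(1 − Φ(2.46/√2.4)) = 2(1 − Φ(1.5879)) ≈ 0.1123

By the reflection principle for standard BM, P(τ_b ≤ t) = 2 · P(B_t ≥ b). Since B_t ~ N(0, t), P(B_t ≥ 2.46) = 1 − Φ(2.46/√t) = 1 − Φ(2.46/√2.4) = 1 − Φ(1.5879) ≈ 0.05615. Doubling: P(τ_{2.46} ≤ 2.4) ≈ 2 · 0.05615 = 0.11230 ≈ 0.1123.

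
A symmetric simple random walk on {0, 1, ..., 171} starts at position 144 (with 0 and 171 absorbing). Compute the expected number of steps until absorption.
E[τ | X_0 = 144] = 3888

Let v_k = E[τ | X_0 = k]. Boundary: v_0 = v_171 = 0. Recurrence: v_k = 1 + (v_{k-1} + v_{k+1})/2 for 1 ≤ k ≤ 170. The particular solution to v_k − (v_{k-1} + v_{k+1})/2 = 1 is v_k = −k^2. Adding homogeneous solution A + B k and matching boundaries gives v_k = k (171 − k). Substituting k = 144: v_144 = 144 · 27 = 3888.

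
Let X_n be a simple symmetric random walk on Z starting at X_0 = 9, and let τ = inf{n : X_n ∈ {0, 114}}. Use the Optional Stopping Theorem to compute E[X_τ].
E[X_τ] = 9

X_n is a martingale and τ is a bounded-mean stopping time (indeed τ is finite a.s. with bounded expectation since the walk is in a bounded region). By the OST, E[X_τ] = E[X_0] = 9. Equivalently: E[X_τ] = 114 · P(hit 114 first) + 0 · P(hit 0 first) = 114 · (9/114) = 9.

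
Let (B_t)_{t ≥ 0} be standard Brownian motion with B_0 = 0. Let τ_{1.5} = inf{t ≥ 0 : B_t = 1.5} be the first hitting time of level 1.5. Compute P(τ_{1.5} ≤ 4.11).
P(τ_{1.5} ≤ 4.11) = 2(1 − Φ(1.5/√4.11)) = 2(1 − Φ(0.7399)) ≈ 0.4594

By the reflection principle for standard BM, P(τ_b ≤ t) = 2 · P(B_t ≥ b). Since B_t ~ N(0, t), P(B_t ≥ 1.5) = 1 − Φ(1.5/√t) = 1 − Φ(1.5/√4.11) = 1 − Φ(0.7399) ≈ 0.22968. Doubling: P(τ_{1.5} ≤ 4.11) ≈ 2 · 0.22968 = 0.45936 ≈ 0.4594.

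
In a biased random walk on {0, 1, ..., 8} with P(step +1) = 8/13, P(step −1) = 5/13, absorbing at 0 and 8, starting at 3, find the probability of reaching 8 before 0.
P(hit 8 before 0) = (1 − (5/8)^3) / (1 − (5/8)^8) = 4227072/5462197

Let u_k denote P(reach 8 before 0 | start at k). Boundary: u_0 = 0, u_8 = 1. Recurrence: u_k = 8/13·u_{k+1} + 5/13·u_{k-1} for 1 ≤ k ≤ 7. Try u_k = A + B·r^k with r = q/p = (5/13)/(8/13) = 5/8. Substitution satisfies the recurrence; boundary conditions give:
  u_k = (1 − r^k) / (1 − r^N) = (1 − (5/8)^3) / (1 − (5/8)^8) = 4227072/5462197.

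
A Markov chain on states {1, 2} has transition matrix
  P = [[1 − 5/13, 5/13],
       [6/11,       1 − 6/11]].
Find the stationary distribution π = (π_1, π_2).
π_1 = 78/133, π_2 = 55/133

Solve πP = π with π_1 + π_2 = 1. From πP = π: π_1 · (1 − 5/13) + π_2 · 6/11 = π_1 ⇒ π_2 · 6/11 = π_1 · 5/13 ⇒ π_2/π_1 = (5/13)/(6/11) = 55/78. Together with π_1 + π_2 = 1:
  π_1 = (6/11)/(5/13 + 6/11) = (6/11)/(133/143) = 78/133,
  π_2 = (5/13)/(5/13 + 6/11) = (5/13)/(133/143) = 55/133.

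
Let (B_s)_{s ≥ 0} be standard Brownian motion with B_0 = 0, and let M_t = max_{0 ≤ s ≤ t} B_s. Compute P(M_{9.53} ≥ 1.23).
P(M_{9.53} ≥ 1.23) = 2·P(B_{9.53} ≥ 1.23) = 2(1 − Φ(1.23/√9.53)) ≈ 0.6903

By the reflection principle for Brownian motion, P(M_t ≥ a) = 2 · P(B_t ≥ a) for a ≥ 0. Since B_t ~ N(0, t), P(B_t ≥ 1.23) = 1 − Φ(1.23/√t) = 1 − Φ(1.23/√9.53) = 1 − Φ(0.3984). So
  P(M_{9.53} ≥ 1.23) = 2(1 − Φ(0.3984)) ≈ 0.6903.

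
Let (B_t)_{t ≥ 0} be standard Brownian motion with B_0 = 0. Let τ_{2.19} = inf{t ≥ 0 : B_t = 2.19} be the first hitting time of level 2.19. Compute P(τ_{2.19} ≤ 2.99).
P(τ_{2.19} ≤ 2.99) = 2(1 − Φ(2.19/√2.99)) = 2(1 − Φ(1.2665)) ≈ 0.2053

By the reflection principle for standard BM, P(τ_b ≤ t) = 2 · P(B_t ≥ b). Since B_t ~ N(0, t), P(B_t ≥ 2.19) = 1 − Φ(2.19/√t) = 1 − Φ(2.19/√2.99) = 1 − Φ(1.2665) ≈ 0.10267. Doubling: P(τ_{2.19} ≤ 2.99) ≈ 2 · 0.10267 = 0.20534 ≈ 0.2053.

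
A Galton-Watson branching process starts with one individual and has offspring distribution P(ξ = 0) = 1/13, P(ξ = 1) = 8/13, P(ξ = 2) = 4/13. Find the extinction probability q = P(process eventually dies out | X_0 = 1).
q = 1/4

The pgf is f(s) = 1/13 + 8/13·s + 4/13·s². The extinction probability q is the smallest fixed point of f in [0, 1]. Setting s = f(s):
  4/13·s² + (8/13 − 1)·s + 1/13 = 0
  4/13·s² − (1/13 + 4/13)·s + 1/13 = 0
which factors as (s − 1)·(4/13·s − 1/13) = 0, giving roots s = 1 and s = (1/13)/(4/13) = 1/4.
Mean offspring μ = 8/13 + 2·4/13 = 16/13 > 1 (supercritical), so q < 1. The extinction probability is the smaller root: q = (1/13)/(4/13) = 1/4.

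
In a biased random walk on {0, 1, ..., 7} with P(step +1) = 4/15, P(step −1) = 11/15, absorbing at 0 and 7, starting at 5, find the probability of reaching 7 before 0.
P(hit 7 before 0) = (1 − (11/4)^5) / (1 − (11/4)^7) = 365776/2781541

Let u_k denote P(reach 7 before 0 | start at k). Boundary: u_0 = 0, u_7 = 1. Recurrence: u_k = 4/15·u_{k+1} + 11/15·u_{k-1} for 1 ≤ k ≤ 6. Try u_k = A + B·r^k with r = q/p = (11/15)/(4/15) = 11/4. Substitution satisfies the recurrence; boundary conditions give:
  u_k = (1 − r^k) / (1 − r^N) = (1 − (11/4)^5) / (1 − (11/4)^7) = 365776/2781541.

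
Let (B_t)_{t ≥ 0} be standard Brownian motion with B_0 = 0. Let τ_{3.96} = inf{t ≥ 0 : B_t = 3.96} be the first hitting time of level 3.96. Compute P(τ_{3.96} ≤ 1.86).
P(τ_{3.96} ≤ 1.86) = 2(1 − Φ(3.96/√1.86)) = 2(1 − Φ(2.9036)) ≈ 0.0037

By the reflection principle for standard BM, P(τ_b ≤ t) = 2 · P(B_t ≥ b). Since B_t ~ N(0, t), P(B_t ≥ 3.96) = 1 − Φ(3.96/√t) = 1 − Φ(3.96/√1.86) = 1 − Φ(2.9036) ≈ 0.00184. Doubling: P(τ_{3.96} ≤ 1.86) ≈ 2 · 0.00184 = 0.00368 ≈ 0.0037.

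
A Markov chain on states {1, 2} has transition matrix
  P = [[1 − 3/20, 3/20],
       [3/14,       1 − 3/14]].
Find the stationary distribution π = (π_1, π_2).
π_1 = 10/17, π_2 = 7/17

Solve πP = π with π_1 + π_2 = 1. From πP = π: π_1 · (1 − 3/20) + π_2 · 3/14 = π_1 ⇒ π_2 · 3/14 = π_1 · 3/20 ⇒ π_2/π_1 = (3/20)/(3/14) = 7/10. Together with π_1 + π_2 = 1:
  π_1 = (3/14)/(3/20 + 3/14) = (3/14)/(51/140) = 10/17,
  π_2 = (3/20)/(3/20 + 3/14) = (3/20)/(51/140) = 7/17.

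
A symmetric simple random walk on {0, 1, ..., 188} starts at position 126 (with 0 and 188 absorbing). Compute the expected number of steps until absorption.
E[τ | X_0 = 126] = 7812

Let v_k = E[τ | X_0 = k]. Boundary: v_0 = v_188 = 0. Recurrence: v_k = 1 + (v_{k-1} + v_{k+1})/2 for 1 ≤ k ≤ 187. The particular solution to v_k − (v_{k-1} + v_{k+1})/2 = 1 is v_k = −k^2. Adding homogeneous solution A + B k and matching boundaries gives v_k = k (188 − k). Substituting k = 126: v_126 = 126 · 62 = 7812.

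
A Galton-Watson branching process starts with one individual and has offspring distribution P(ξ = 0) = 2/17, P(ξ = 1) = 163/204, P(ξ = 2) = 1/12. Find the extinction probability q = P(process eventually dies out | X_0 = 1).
q = 1

Mean offspring μ = 0·2/17 + 1·163/204 + 2·1/12 = 197/204 ≤ 1. For μ ≤ 1 with offspring not concentrated at 1, the Galton-Watson process goes extinct almost surely, so q = 1.
(Algebraic check: The pgf is f(s) = 2/17 + 163/204·s + 1/12·s². The extinction probability q is the smallest fixed point of f in [0, 1]. Setting s = f(s):
  1/12·s² + (163/204 − 1)·s + 2/17 = 0
  1/12·s² − (2/17 + 1/12)·s + 2/17 = 0
which factors as (s − 1)·(1/12·s − 2/17) = 0, giving roots s = 1 and s = (2/17)/(1/12) = 24/17. Since 24/17 ≥ 1, the smallest root in [0, 1] is s = 1.)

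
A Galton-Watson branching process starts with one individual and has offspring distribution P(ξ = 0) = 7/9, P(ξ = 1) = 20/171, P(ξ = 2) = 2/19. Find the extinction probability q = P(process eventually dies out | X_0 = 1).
q = 1

Mean offspring μ = 0·7/9 + 1·20/171 + 2·2/19 = 56/171 ≤ 1. For μ ≤ 1 with offspring not concentrated at 1, the Galton-Watson process goes extinct almost surely, so q = 1.
(Algebraic check: The pgf is f(s) = 7/9 + 20/171·s + 2/19·s². The extinction probability q is the smallest fixed point of f in [0, 1]. Setting s = f(s):
  2/19·s² + (20/171 − 1)·s + 7/9 = 0
  2/19·s² − (7/9 + 2/19)·s + 7/9 = 0
which factors as (s − 1)·(2/19·s − 7/9) = 0, giving roots s = 1 and s = (7/9)/(2/19) = 133/18. Since 133/18 ≥ 1, the smallest root in [0, 1] is s = 1.)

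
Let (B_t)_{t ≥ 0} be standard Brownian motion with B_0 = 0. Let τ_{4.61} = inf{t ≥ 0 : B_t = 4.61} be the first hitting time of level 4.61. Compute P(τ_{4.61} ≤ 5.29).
P(τ_{4.61} ≤ 5.29) = 2(1 − Φ(4.61/√5.29)) = 2(1 − Φ(2.0043)) ≈ 0.0450

By the reflection principle for standard BM, P(τ_b ≤ t) = 2 · P(B_t ≥ b). Since B_t ~ N(0, t), P(B_t ≥ 4.61) = 1 − Φ(4.61/√t) = 1 − Φ(4.61/√5.29) = 1 − Φ(2.0043) ≈ 0.02252. Doubling: P(τ_{4.61} ≤ 5.29) ≈ 2 · 0.02252 = 0.04504 ≈ 0.0450.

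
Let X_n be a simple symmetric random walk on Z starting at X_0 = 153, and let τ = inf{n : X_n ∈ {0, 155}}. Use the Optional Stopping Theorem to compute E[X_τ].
E[X_τ] = 153

X_n is a martingale and τ is a bounded-mean stopping time (indeed τ is finite a.s. with bounded expectation since the walk is in a bounded region). By the OST, E[X_τ] = E[X_0] = 153. Equivalently: E[X_τ] = 155 · P(hit 155 first) + 0 · P(hit 0 first) = 155 · (153/155) = 153.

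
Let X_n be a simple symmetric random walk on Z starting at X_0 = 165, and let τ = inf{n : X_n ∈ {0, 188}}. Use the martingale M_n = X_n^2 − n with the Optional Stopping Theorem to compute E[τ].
E[τ] = 3795

M_n = X_n^2 − n is a martingale (since E[X_{n+1}^2 | F_n] = X_n^2 + 1). By OST (τ has finite mean in a bounded region), E[M_τ] = E[M_0] = X_0^2 − 0 = 165^2 = 27225. Also E[M_τ] = E[X_τ^2] − E[τ]. The walk exits at 0 or 188, with P(hit 188 first) = 165/188, so E[X_τ^2] = 188^2 · 165/188 + 0 = 31020. Thus E[τ] = E[X_τ^2] − E[M_τ] = 31020 − 27225 = 3795 = 165(188 − 165) = 3795.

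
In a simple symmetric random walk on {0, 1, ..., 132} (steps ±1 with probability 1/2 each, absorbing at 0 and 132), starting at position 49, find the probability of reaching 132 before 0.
P(hit 132 before 0) = 49/132

Let u_k = P(hit 132 before 0 | start at k). Then u_0 = 0, u_132 = 1, and u_k = u_{k-1}/2 + u_{k+1}/2 for 1 ≤ k ≤ 131. This harmonic recurrence is solved by u_k = k/132, giving u_49 = 49/132.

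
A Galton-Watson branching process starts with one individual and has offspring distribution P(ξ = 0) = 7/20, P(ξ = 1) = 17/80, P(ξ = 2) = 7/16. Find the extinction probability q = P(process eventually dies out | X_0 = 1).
q = 4/5

The pgf is f(s) = 7/20 + 17/80·s + 7/16·s². The extinction probability q is the smallest fixed point of f in [0, 1]. Setting s = f(s):
  7/16·s² + (17/80 − 1)·s + 7/20 = 0
  7/16·s² − (7/20 + 7/16)·s + 7/20 = 0
which factors as (s − 1)·(7/16·s − 7/20) = 0, giving roots s = 1 and s = (7/20)/(7/16) = 4/5.
Mean offspring μ = 17/80 + 2·7/16 = 87/80 > 1 (supercritical), so q < 1. The extinction probability is the smaller root: q = (7/20)/(7/16) = 4/5.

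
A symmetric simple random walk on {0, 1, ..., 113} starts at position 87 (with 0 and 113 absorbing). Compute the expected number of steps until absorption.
E[τ | X_0 = 87] = 2262

Let v_k = E[τ | X_0 = k]. Boundary: v_0 = v_113 = 0. Recurrence: v_k = 1 + (v_{k-1} + v_{k+1})/2 for 1 ≤ k ≤ 112. The particular solution to v_k − (v_{k-1} + v_{k+1})/2 = 1 is v_k = −k^2. Adding homogeneous solution A + B k and matching boundaries gives v_k = k (113 − k). Substituting k = 87: v_87 = 87 · 26 = 2262.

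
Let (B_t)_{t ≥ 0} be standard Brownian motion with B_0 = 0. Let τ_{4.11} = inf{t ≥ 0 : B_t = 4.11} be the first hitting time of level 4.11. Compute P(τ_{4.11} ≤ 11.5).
P(τ_{4.11} ≤ 11.5) = 2(1 − Φ(4.11/√11.5)) = 2(1 − Φ(1.2120)) ≈ 0.2255

By the reflection principle for standard BM, P(τ_b ≤ t) = 2 · P(B_t ≥ b). Since B_t ~ N(0, t), P(B_t ≥ 4.11) = 1 − Φ(4.11/√t) = 1 − Φ(4.11/√11.5) = 1 − Φ(1.2120) ≈ 0.11276. Doubling: P(τ_{4.11} ≤ 11.5) ≈ 2 · 0.11276 = 0.22552 ≈ 0.2255.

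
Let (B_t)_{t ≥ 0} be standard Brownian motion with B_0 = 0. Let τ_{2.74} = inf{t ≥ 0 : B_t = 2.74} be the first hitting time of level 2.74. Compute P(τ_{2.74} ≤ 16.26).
P(τ_{2.74} ≤ 16.26) = 2(1 − Φ(2.74/√16.26)) = 2(1 − Φ(0.6795)) ≈ 0.4968

By the reflection principle for standard BM, P(τ_b ≤ t) = 2 · P(B_t ≥ b). Since B_t ~ N(0, t), P(B_t ≥ 2.74) = 1 − Φ(2.74/√t) = 1 − Φ(2.74/√16.26) = 1 − Φ(0.6795) ≈ 0.24841. Doubling: P(τ_{2.74} ≤ 16.26) ≈ 2 · 0.24841 = 0.49682 ≈ 0.4968.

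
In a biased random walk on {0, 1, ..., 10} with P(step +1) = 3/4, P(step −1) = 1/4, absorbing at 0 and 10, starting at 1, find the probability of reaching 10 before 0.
P(hit 10 before 0) = (1 − (1/3)^1) / (1 − (1/3)^10) = 19683/29524

Let u_k denote P(reach 10 before 0 | start at k). Boundary: u_0 = 0, u_10 = 1. Recurrence: u_k = 3/4·u_{k+1} + 1/4·u_{k-1} for 1 ≤ k ≤ 9. Try u_k = A + B·r^k with r = q/p = (1/4)/(3/4) = 1/3. Substitution satisfies the recurrence; boundary conditions give:
  u_k = (1 − r^k) / (1 − r^N) = (1 − (1/3)^1) / (1 − (1/3)^10) = 19683/29524.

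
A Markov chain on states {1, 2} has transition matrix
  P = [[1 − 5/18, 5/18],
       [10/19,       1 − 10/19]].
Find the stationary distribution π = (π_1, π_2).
π_1 = 36/55, π_2 = 19/55

Solve πP = π with π_1 + π_2 = 1. From πP = π: π_1 · (1 − 5/18) + π_2 · 10/19 = π_1 ⇒ π_2 · 10/19 = π_1 · 5/18 ⇒ π_2/π_1 = (5/18)/(10/19) = 19/36. Together with π_1 + π_2 = 1:
  π_1 = (10/19)/(5/18 + 10/19) = (10/19)/(275/342) = 36/55,
  π_2 = (5/18)/(5/18 + 10/19) = (5/18)/(275/342) = 19/55.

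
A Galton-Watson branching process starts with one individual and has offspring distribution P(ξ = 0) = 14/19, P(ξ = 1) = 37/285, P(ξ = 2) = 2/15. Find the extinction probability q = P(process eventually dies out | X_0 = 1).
q = 1

Mean offspring μ = 0·14/19 + 1·37/285 + 2·2/15 = 113/285 ≤ 1. For μ ≤ 1 with offspring not concentrated at 1, the Galton-Watson process goes extinct almost surely, so q = 1.
(Algebraic check: The pgf is f(s) = 14/19 + 37/285·s + 2/15·s². The extinction probability q is the smallest fixed point of f in [0, 1]. Setting s = f(s):
  2/15·s² + (37/285 − 1)·s + 14/19 = 0
  2/15·s² − (14/19 + 2/15)·s + 14/19 = 0
which factors as (s − 1)·(2/15·s − 14/19) = 0, giving roots s = 1 and s = (14/19)/(2/15) = 105/19. Since 105/19 ≥ 1, the smallest root in [0, 1] is s = 1.)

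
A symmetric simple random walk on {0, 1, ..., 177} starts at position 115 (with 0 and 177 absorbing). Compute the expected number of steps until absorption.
E[τ | X_0 = 115] = 7130

Let v_k = E[τ | X_0 = k]. Boundary: v_0 = v_177 = 0. Recurrence: v_k = 1 + (v_{k-1} + v_{k+1})/2 for 1 ≤ k ≤ 176. The particular solution to v_k − (v_{k-1} + v_{k+1})/2 = 1 is v_k = −k^2. Adding homogeneous solution A + B k and matching boundaries gives v_k = k (177 − k). Substituting k = 115: v_115 = 115 · 62 = 7130.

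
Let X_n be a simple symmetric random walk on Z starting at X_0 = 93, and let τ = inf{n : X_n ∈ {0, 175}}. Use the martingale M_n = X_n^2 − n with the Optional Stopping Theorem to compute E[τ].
E[τ] = 7626

M_n = X_n^2 − n is a martingale (since E[X_{n+1}^2 | F_n] = X_n^2 + 1). By OST (τ has finite mean in a bounded region), E[M_τ] = E[M_0] = X_0^2 − 0 = 93^2 = 8649. Also E[M_τ] = E[X_τ^2] − E[τ]. The walk exits at 0 or 175, with P(hit 175 first) = 93/175, so E[X_τ^2] = 175^2 · 93/175 + 0 = 16275. Thus E[τ] = E[X_τ^2] − E[M_τ] = 16275 − 8649 = 7626 = 93(175 − 93) = 7626.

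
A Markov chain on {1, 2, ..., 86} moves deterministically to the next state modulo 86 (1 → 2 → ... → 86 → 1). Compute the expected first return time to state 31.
E[T_31 | X_0 = 31] = 86

The chain cycles deterministically, so starting at state 31 it returns in exactly 86 steps. Equivalently, the stationary distribution is uniform π_j = 1/86 for every state j, so by Kac's formula E[T_31] = 1/π_31 = 86.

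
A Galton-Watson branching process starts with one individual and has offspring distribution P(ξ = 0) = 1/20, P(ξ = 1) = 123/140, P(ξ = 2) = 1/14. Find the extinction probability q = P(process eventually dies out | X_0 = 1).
q = 7/10

The pgf is f(s) = 1/20 + 123/140·s + 1/14·s². The extinction probability q is the smallest fixed point of f in [0, 1]. Setting s = f(s):
  1/14·s² + (123/140 − 1)·s + 1/20 = 0
  1/14·s² − (1/20 + 1/14)·s + 1/20 = 0
which factors as (s − 1)·(1/14·s − 1/20) = 0, giving roots s = 1 and s = (1/20)/(1/14) = 7/10.
Mean offspring μ = 123/140 + 2·1/14 = 143/140 > 1 (supercritical), so q < 1. The extinction probability is the smaller root: q = (1/20)/(1/14) = 7/10.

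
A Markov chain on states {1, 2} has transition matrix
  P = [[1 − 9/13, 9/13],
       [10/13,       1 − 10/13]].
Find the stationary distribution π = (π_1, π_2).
π_1 = 10/19, π_2 = 9/19

Solve πP = π with π_1 + π_2 = 1. From πP = π: π_1 · (1 − 9/13) + π_2 · 10/13 = π_1 ⇒ π_2 · 10/13 = π_1 · 9/13 ⇒ π_2/π_1 = (9/13)/(10/13) = 9/10. Together with π_1 + π_2 = 1:
  π_1 = (10/13)/(9/13 + 10/13) = (10/13)/(19/13) = 10/19,
  π_2 = (9/13)/(9/13 + 10/13) = (9/13)/(19/13) = 9/19.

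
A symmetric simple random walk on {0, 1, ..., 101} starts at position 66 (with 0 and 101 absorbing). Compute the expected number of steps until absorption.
E[τ | X_0 = 66] = 2310

Let v_k = E[τ | X_0 = k]. Boundary: v_0 = v_101 = 0. Recurrence: v_k = 1 + (v_{k-1} + v_{k+1})/2 for 1 ≤ k ≤ 100. The particular solution to v_k − (v_{k-1} + v_{k+1})/2 = 1 is v_k = −k^2. Adding homogeneous solution A + B k and matching boundaries gives v_k = k (101 − k). Substituting k = 66: v_66 = 66 · 35 = 2310.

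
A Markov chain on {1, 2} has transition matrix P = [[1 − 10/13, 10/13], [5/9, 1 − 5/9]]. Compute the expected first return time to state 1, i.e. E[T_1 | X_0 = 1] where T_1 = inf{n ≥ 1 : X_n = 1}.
E[T_1 | X_0 = 1] = 1/π_1 = 31/13

For an irreducible recurrent Markov chain with stationary distribution π, E[T_i | X_0 = i] = 1/π_i (Kac's formula). Here π_1 = (5/9)/(10/13 + 5/9) = (5/9)/(155/117) = 13/31, so E[T_1 | X_0 = 1] = 1/π_1 = (10/13 + 5/9)/(5/9) = (155/117)/(5/9) = 31/13.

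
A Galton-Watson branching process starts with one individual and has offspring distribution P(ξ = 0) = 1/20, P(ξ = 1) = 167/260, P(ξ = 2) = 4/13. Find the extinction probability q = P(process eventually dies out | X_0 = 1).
q = 13/80

The pgf is f(s) = 1/20 + 167/260·s + 4/13·s². The extinction probability q is the smallest fixed point of f in [0, 1]. Setting s = f(s):
  4/13·s² + (167/260 − 1)·s + 1/20 = 0
  4/13·s² − (1/20 + 4/13)·s + 1/20 = 0
which factors as (s − 1)·(4/13·s − 1/20) = 0, giving roots s = 1 and s = (1/20)/(4/13) = 13/80.
Mean offspring μ = 167/260 + 2·4/13 = 327/260 > 1 (supercritical), so q < 1. The extinction probability is the smaller root: q = (1/20)/(4/13) = 13/80.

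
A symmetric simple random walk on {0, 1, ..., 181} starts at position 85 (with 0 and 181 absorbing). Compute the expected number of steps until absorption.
E[τ | X_0 = 85] = 8160

Let v_k = E[τ | X_0 = k]. Boundary: v_0 = v_181 = 0. Recurrence: v_k = 1 + (v_{k-1} + v_{k+1})/2 for 1 ≤ k ≤ 180. The particular solution to v_k − (v_{k-1} + v_{k+1})/2 = 1 is v_k = −k^2. Adding homogeneous solution A + B k and matching boundaries gives v_k = k (181 − k). Substituting k = 85: v_85 = 85 · 96 = 8160.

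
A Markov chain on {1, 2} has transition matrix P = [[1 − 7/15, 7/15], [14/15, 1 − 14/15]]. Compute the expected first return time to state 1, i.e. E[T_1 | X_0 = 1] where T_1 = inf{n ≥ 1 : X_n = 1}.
E[T_1 | X_0 = 1] = 1/π_1 = 3/2

For an irreducible recurrent Markov chain with stationary distribution π, E[T_i | X_0 = i] = 1/π_i (Kac's formula). Here π_1 = (14/15)/(7/15 + 14/15) = (14/15)/(7/5) = 2/3, so E[T_1 | X_0 = 1] = 1/π_1 = (7/15 + 14/15)/(14/15) = (7/5)/(14/15) = 3/2.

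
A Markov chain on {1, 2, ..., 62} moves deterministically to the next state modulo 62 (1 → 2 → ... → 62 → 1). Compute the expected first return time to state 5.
E[T_5 | X_0 = 5] = 62

The chain cycles deterministically, so starting at state 5 it returns in exactly 62 steps. Equivalently, the stationary distribution is uniform π_j = 1/62 for every state j, so by Kac's formula E[T_5] = 1/π_5 = 62.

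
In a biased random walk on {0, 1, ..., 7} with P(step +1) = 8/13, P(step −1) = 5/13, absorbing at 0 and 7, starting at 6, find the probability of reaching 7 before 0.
P(hit 7 before 0) = (1 − (5/8)^6) / (1 − (5/8)^7) = 657384/673009

Let u_k denote P(reach 7 before 0 | start at k). Boundary: u_0 = 0, u_7 = 1. Recurrence: u_k = 8/13·u_{k+1} + 5/13·u_{k-1} for 1 ≤ k ≤ 6. Try u_k = A + B·r^k with r = q/p = (5/13)/(8/13) = 5/8. Substitution satisfies the recurrence; boundary conditions give:
  u_k = (1 − r^k) / (1 − r^N) = (1 − (5/8)^6) / (1 − (5/8)^7) = 657384/673009.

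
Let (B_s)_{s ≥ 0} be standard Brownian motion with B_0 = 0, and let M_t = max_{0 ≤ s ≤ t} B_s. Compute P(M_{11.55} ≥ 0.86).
P(M_{11.55} ≥ 0.86) = 2·P(B_{11.55} ≥ 0.86) = 2(1 − Φ(0.86/√11.55)) ≈ 0.8002

By the reflection principle for Brownian motion, P(M_t ≥ a) = 2 · P(B_t ≥ a) for a ≥ 0. Since B_t ~ N(0, t), P(B_t ≥ 0.86) = 1 − Φ(0.86/√t) = 1 − Φ(0.86/√11.55) = 1 − Φ(0.2531). So
  P(M_{11.55} ≥ 0.86) = 2(1 − Φ(0.2531)) ≈ 0.8002.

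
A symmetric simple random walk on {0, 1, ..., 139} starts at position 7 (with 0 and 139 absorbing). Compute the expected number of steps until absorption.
E[τ | X_0 = 7] = 924

Let v_k = E[τ | X_0 = k]. Boundary: v_0 = v_139 = 0. Recurrence: v_k = 1 + (v_{k-1} + v_{k+1})/2 for 1 ≤ k ≤ 138. The particular solution to v_k − (v_{k-1} + v_{k+1})/2 = 1 is v_k = −k^2. Adding homogeneous solution A + B k and matching boundaries gives v_k = k (139 − k). Substituting k = 7: v_7 = 7 · 132 = 924.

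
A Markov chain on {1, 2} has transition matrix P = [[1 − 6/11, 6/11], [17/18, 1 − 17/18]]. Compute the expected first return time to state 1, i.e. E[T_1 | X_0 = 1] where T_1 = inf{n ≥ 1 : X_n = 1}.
E[T_1 | X_0 = 1] = 1/π_1 = 295/187

For an irreducible recurrent Markov chain with stationary distribution π, E[T_i | X_0 = i] = 1/π_i (Kac's formula). Here π_1 = (17/18)/(6/11 + 17/18) = (17/18)/(295/198) = 187/295, so E[T_1 | X_0 = 1] = 1/π_1 = (6/11 + 17/18)/(17/18) = (295/198)/(17/18) = 295/187.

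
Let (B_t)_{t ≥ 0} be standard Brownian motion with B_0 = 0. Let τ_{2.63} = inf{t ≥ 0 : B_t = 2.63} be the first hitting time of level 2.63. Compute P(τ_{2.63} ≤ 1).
P(τ_{2.63} ≤ 1) = 2(1 − Φ(2.63/√1)) = 2(1 − Φ(2.6300)) ≈ 0.0085

By the reflection principle for standard BM, P(τ_b ≤ t) = 2 · P(B_t ≥ b). Since B_t ~ N(0, t), P(B_t ≥ 2.63) = 1 − Φ(2.63/√t) = 1 − Φ(2.63/√1) = 1 − Φ(2.6300) ≈ 0.00427. Doubling: P(τ_{2.63} ≤ 1) ≈ 2 · 0.00427 = 0.00854 ≈ 0.0085.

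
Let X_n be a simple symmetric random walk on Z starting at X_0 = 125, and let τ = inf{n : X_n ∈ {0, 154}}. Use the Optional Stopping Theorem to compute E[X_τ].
E[X_τ] = 125

X_n is a martingale and τ is a bounded-mean stopping time (indeed τ is finite a.s. with bounded expectation since the walk is in a bounded region). By the OST, E[X_τ] = E[X_0] = 125. Equivalently: E[X_τ] = 154 · P(hit 154 first) + 0 · P(hit 0 first) = 154 · (125/154) = 125.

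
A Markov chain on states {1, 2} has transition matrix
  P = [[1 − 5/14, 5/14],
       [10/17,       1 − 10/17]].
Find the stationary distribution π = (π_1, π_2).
π_1 = 28/45, π_2 = 17/45

Solve πP = π with π_1 + π_2 = 1. From πP = π: π_1 · (1 − 5/14) + π_2 · 10/17 = π_1 ⇒ π_2 · 10/17 = π_1 · 5/14 ⇒ π_2/π_1 = (5/14)/(10/17) = 17/28. Together with π_1 + π_2 = 1:
  π_1 = (10/17)/(5/14 + 10/17) = (10/17)/(225/238) = 28/45,
  π_2 = (5/14)/(5/14 + 10/17) = (5/14)/(225/238) = 17/45.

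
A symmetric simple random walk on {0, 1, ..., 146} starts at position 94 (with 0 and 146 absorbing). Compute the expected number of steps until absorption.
E[τ | X_0 = 94] = 4888

Let v_k = E[τ | X_0 = k]. Boundary: v_0 = v_146 = 0. Recurrence: v_k = 1 + (v_{k-1} + v_{k+1})/2 for 1 ≤ k ≤ 145. The particular solution to v_k − (v_{k-1} + v_{k+1})/2 = 1 is v_k = −k^2. Adding homogeneous solution A + B k and matching boundaries gives v_k = k (146 − k). Substituting k = 94: v_94 = 94 · 52 = 4888.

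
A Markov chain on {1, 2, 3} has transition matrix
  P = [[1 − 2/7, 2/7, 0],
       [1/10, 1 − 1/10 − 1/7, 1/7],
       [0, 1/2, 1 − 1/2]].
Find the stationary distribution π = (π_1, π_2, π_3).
π = (49/229, 140/229, 40/229)

This is a birth-death chain on three states, which satisfies detailed balance: π_1 · P_{12} = π_2 · P_{21} and π_2 · P_{23} = π_3 · P_{32}.
From π_1 · 2/7 = π_2 · 1/10: π_2/π_1 = (2/7)/(1/10) = 20/7.
From π_2 · 1/7 = π_3 · 1/2: π_3/π_2 = (1/7)/(1/2) = 2/7.
Take π_1 proportional to 1; then unnormalized π = (1, 20/7, 40/49). Normalize by dividing by the sum 229/49:
  π = (49/229, 140/229, 40/229).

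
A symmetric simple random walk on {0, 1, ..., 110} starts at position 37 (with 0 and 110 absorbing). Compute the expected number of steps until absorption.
E[τ | X_0 = 37] = 2701

Let v_k = E[τ | X_0 = k]. Boundary: v_0 = v_110 = 0. Recurrence: v_k = 1 + (v_{k-1} + v_{k+1})/2 for 1 ≤ k ≤ 109. The particular solution to v_k − (v_{k-1} + v_{k+1})/2 = 1 is v_k = −k^2. Adding homogeneous solution A + B k and matching boundaries gives v_k = k (110 − k). Substituting k = 37: v_37 = 37 · 73 = 2701.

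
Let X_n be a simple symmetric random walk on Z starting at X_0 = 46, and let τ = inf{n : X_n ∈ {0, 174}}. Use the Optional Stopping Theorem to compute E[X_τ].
E[X_τ] = 46

X_n is a martingale and τ is a bounded-mean stopping time (indeed τ is finite a.s. with bounded expectation since the walk is in a bounded region). By the OST, E[X_τ] = E[X_0] = 46. Equivalently: E[X_τ] = 174 · P(hit 174 first) + 0 · P(hit 0 first) = 174 · (46/174) = 46.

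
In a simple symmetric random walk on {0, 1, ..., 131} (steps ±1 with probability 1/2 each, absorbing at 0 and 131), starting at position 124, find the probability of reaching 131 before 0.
P(hit 131 before 0) = 124/131

Let u_k = P(hit 131 before 0 | start at k). Then u_0 = 0, u_131 = 1, and u_k = u_{k-1}/2 + u_{k+1}/2 for 1 ≤ k ≤ 130. This harmonic recurrence is solved by u_k = k/131, giving u_124 = 124/131.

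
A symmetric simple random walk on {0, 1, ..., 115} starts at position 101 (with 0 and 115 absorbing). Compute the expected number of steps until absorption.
E[τ | X_0 = 101] = 1414

Let v_k = E[τ | X_0 = k]. Boundary: v_0 = v_115 = 0. Recurrence: v_k = 1 + (v_{k-1} + v_{k+1})/2 for 1 ≤ k ≤ 114. The particular solution to v_k − (v_{k-1} + v_{k+1})/2 = 1 is v_k = −k^2. Adding homogeneous solution A + B k and matching boundaries gives v_k = k (115 − k). Substituting k = 101: v_101 = 101 · 14 = 1414.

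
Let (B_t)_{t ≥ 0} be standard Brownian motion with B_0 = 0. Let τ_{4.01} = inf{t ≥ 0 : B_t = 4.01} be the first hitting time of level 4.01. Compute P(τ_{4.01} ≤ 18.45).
P(τ_{4.01} ≤ 18.45) = 2(1 − Φ(4.01/√18.45)) = 2(1 − Φ(0.9336)) ≈ 0.3505

By the reflection principle for standard BM, P(τ_b ≤ t) = 2 · P(B_t ≥ b). Since B_t ~ N(0, t), P(B_t ≥ 4.01) = 1 − Φ(4.01/√t) = 1 − Φ(4.01/√18.45) = 1 − Φ(0.9336) ≈ 0.17526. Doubling: P(τ_{4.01} ≤ 18.45) ≈ 2 · 0.17526 = 0.35052 ≈ 0.3505.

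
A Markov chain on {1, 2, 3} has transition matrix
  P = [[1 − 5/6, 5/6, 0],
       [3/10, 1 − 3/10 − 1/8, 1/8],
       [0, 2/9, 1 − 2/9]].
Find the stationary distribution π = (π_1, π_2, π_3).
π = (144/769, 400/769, 225/769)

This is a birth-death chain on three states, which satisfies detailed balance: π_1 · P_{12} = π_2 · P_{21} and π_2 · P_{23} = π_3 · P_{32}.
From π_1 · 5/6 = π_2 · 3/10: π_2/π_1 = (5/6)/(3/10) = 25/9.
From π_2 · 1/8 = π_3 · 2/9: π_3/π_2 = (1/8)/(2/9) = 9/16.
Take π_1 proportional to 1; then unnormalized π = (1, 25/9, 25/16). Normalize by dividing by the sum 769/144:
  π = (144/769, 400/769, 225/769).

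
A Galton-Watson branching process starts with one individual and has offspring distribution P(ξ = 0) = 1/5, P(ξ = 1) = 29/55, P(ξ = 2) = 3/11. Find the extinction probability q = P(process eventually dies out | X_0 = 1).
q = 11/15

The pgf is f(s) = 1/5 + 29/55·s + 3/11·s². The extinction probability q is the smallest fixed point of f in [0, 1]. Setting s = f(s):
  3/11·s² + (29/55 − 1)·s + 1/5 = 0
  3/11·s² − (1/5 + 3/11)·s + 1/5 = 0
which factors as (s − 1)·(3/11·s − 1/5) = 0, giving roots s = 1 and s = (1/5)/(3/11) = 11/15.
Mean offspring μ = 29/55 + 2·3/11 = 59/55 > 1 (supercritical), so q < 1. The extinction probability is the smaller root: q = (1/5)/(3/11) = 11/15.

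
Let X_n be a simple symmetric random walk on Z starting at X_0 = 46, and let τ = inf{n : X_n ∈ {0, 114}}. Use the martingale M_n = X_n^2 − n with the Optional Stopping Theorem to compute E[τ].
E[τ] = 3128

M_n = X_n^2 − n is a martingale (since E[X_{n+1}^2 | F_n] = X_n^2 + 1). By OST (τ has finite mean in a bounded region), E[M_τ] = E[M_0] = X_0^2 − 0 = 46^2 = 2116. Also E[M_τ] = E[X_τ^2] − E[τ]. The walk exits at 0 or 114, with P(hit 114 first) = 46/114, so E[X_τ^2] = 114^2 · 46/114 + 0 = 5244. Thus E[τ] = E[X_τ^2] − E[M_τ] = 5244 − 2116 = 3128 = 46(114 − 46) = 3128.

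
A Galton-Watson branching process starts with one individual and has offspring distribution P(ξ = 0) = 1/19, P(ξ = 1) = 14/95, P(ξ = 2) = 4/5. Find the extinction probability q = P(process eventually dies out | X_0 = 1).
q = 5/76

The pgf is f(s) = 1/19 + 14/95·s + 4/5·s². The extinction probability q is the smallest fixed point of f in [0, 1]. Setting s = f(s):
  4/5·s² + (14/95 − 1)·s + 1/19 = 0
  4/5·s² − (1/19 + 4/5)·s + 1/19 = 0
which factors as (s − 1)·(4/5·s − 1/19) = 0, giving roots s = 1 and s = (1/19)/(4/5) = 5/76.
Mean offspring μ = 14/95 + 2·4/5 = 166/95 > 1 (supercritical), so q < 1. The extinction probability is the smaller root: q = (1/19)/(4/5) = 5/76.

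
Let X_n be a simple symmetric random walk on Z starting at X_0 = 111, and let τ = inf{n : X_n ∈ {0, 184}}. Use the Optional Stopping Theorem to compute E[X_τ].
E[X_τ] = 111

X_n is a martingale and τ is a bounded-mean stopping time (indeed τ is finite a.s. with bounded expectation since the walk is in a bounded region). By the OST, E[X_τ] = E[X_0] = 111. Equivalently: E[X_τ] = 184 · P(hit 184 first) + 0 · P(hit 0 first) = 184 · (111/184) = 111.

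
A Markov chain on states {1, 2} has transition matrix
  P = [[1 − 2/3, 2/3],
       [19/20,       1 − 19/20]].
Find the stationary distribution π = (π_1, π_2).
π_1 = 57/97, π_2 = 40/97

Solve πP = π with π_1 + π_2 = 1. From πP = π: π_1 · (1 − 2/3) + π_2 · 19/20 = π_1 ⇒ π_2 · 19/20 = π_1 · 2/3 ⇒ π_2/π_1 = (2/3)/(19/20) = 40/57. Together with π_1 + π_2 = 1:
  π_1 = (19/20)/(2/3 + 19/20) = (19/20)/(97/60) = 57/97,
  π_2 = (2/3)/(2/3 + 19/20) = (2/3)/(97/60) = 40/97.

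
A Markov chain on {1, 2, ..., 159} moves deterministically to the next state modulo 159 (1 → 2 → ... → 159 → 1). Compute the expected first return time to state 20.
E[T_20 | X_0 = 20] = 159

The chain cycles deterministically, so starting at state 20 it returns in exactly 159 steps. Equivalently, the stationary distribution is uniform π_j = 1/159 for every state j, so by Kac's formula E[T_20] = 1/π_20 = 159.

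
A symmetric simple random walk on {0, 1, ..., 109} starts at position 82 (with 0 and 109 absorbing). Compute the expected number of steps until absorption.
E[τ | X_0 = 82] = 2214

Let v_k = E[τ | X_0 = k]. Boundary: v_0 = v_109 = 0. Recurrence: v_k = 1 + (v_{k-1} + v_{k+1})/2 for 1 ≤ k ≤ 108. The particular solution to v_k − (v_{k-1} + v_{k+1})/2 = 1 is v_k = −k^2. Adding homogeneous solution A + B k and matching boundaries gives v_k = k (109 − k). Substituting k = 82: v_82 = 82 · 27 = 2214.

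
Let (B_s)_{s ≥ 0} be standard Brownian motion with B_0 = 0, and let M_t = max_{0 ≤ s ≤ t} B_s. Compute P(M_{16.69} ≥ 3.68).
P(M_{16.69} ≥ 3.68) = 2·P(B_{16.69} ≥ 3.68) = 2(1 − Φ(3.68/√16.69)) ≈ 0.3677

By the reflection principle for Brownian motion, P(M_t ≥ a) = 2 · P(B_t ≥ a) for a ≥ 0. Since B_t ~ N(0, t), P(B_t ≥ 3.68) = 1 − Φ(3.68/√t) = 1 − Φ(3.68/√16.69) = 1 − Φ(0.9008). So
  P(M_{16.69} ≥ 3.68) = 2(1 − Φ(0.9008)) ≈ 0.3677.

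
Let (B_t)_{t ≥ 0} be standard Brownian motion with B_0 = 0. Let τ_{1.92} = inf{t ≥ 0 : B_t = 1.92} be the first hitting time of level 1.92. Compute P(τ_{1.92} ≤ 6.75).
P(τ_{1.92} ≤ 6.75) = 2(1 − Φ(1.92/√6.75)) = 2(1 − Φ(0.7390)) ≈ 0.4599

By the reflection principle for standard BM, P(τ_b ≤ t) = 2 · P(B_t ≥ b). Since B_t ~ N(0, t), P(B_t ≥ 1.92) = 1 − Φ(1.92/√t) = 1 − Φ(1.92/√6.75) = 1 − Φ(0.7390) ≈ 0.22995. Doubling: P(τ_{1.92} ≤ 6.75) ≈ 2 · 0.22995 = 0.45990 ≈ 0.4599.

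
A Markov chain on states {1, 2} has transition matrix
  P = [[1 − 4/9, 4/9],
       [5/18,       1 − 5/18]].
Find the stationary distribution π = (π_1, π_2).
π_1 = 5/13, π_2 = 8/13

Solve πP = π with π_1 + π_2 = 1. From πP = π: π_1 · (1 − 4/9) + π_2 · 5/18 = π_1 ⇒ π_2 · 5/18 = π_1 · 4/9 ⇒ π_2/π_1 = (4/9)/(5/18) = 8/5. Together with π_1 + π_2 = 1:
  π_1 = (5/18)/(4/9 + 5/18) = (5/18)/(13/18) = 5/13,
  π_2 = (4/9)/(4/9 + 5/18) = (4/9)/(13/18) = 8/13.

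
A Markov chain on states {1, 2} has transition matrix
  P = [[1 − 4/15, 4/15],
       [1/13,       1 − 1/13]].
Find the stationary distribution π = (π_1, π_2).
π_1 = 15/67, π_2 = 52/67

Solve πP = π with π_1 + π_2 = 1. From πP = π: π_1 · (1 − 4/15) + π_2 · 1/13 = π_1 ⇒ π_2 · 1/13 = π_1 · 4/15 ⇒ π_2/π_1 = (4/15)/(1/13) = 52/15. Together with π_1 + π_2 = 1:
  π_1 = (1/13)/(4/15 + 1/13) = (1/13)/(67/195) = 15/67,
  π_2 = (4/15)/(4/15 + 1/13) = (4/15)/(67/195) = 52/67.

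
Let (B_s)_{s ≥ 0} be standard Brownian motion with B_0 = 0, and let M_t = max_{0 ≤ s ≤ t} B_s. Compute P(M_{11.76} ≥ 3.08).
P(M_{11.76} ≥ 3.08) = 2·P(B_{11.76} ≥ 3.08) = 2(1 − Φ(3.08/√11.76)) ≈ 0.3691

By the reflection principle for Brownian motion, P(M_t ≥ a) = 2 · P(B_t ≥ a) for a ≥ 0. Since B_t ~ N(0, t), P(B_t ≥ 3.08) = 1 − Φ(3.08/√t) = 1 − Φ(3.08/√11.76) = 1 − Φ(0.8981). So
  P(M_{11.76} ≥ 3.08) = 2(1 − Φ(0.8981)) ≈ 0.3691.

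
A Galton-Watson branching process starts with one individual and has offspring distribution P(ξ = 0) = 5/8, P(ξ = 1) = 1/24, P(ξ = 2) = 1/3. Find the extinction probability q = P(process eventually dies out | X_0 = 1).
q = 1

Mean offspring μ = 0·5/8 + 1·1/24 + 2·1/3 = 17/24 ≤ 1. For μ ≤ 1 with offspring not concentrated at 1, the Galton-Watson process goes extinct almost surely, so q = 1.
(Algebraic check: The pgf is f(s) = 5/8 + 1/24·s + 1/3·s². The extinction probability q is the smallest fixed point of f in [0, 1]. Setting s = f(s):
  1/3·s² + (1/24 − 1)·s + 5/8 = 0
  1/3·s² − (5/8 + 1/3)·s + 5/8 = 0
which factors as (s − 1)·(1/3·s − 5/8) = 0, giving roots s = 1 and s = (5/8)/(1/3) = 15/8. Since 15/8 ≥ 1, the smallest root in [0, 1] is s = 1.)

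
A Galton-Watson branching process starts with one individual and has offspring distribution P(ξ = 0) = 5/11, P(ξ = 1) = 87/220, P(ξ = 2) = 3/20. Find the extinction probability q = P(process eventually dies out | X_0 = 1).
q = 1

Mean offspring μ = 0·5/11 + 1·87/220 + 2·3/20 = 153/220 ≤ 1. For μ ≤ 1 with offspring not concentrated at 1, the Galton-Watson process goes extinct almost surely, so q = 1.
(Algebraic check: The pgf is f(s) = 5/11 + 87/220·s + 3/20·s². The extinction probability q is the smallest fixed point of f in [0, 1]. Setting s = f(s):
  3/20·s² + (87/220 − 1)·s + 5/11 = 0
  3/20·s² − (5/11 + 3/20)·s + 5/11 = 0
which factors as (s − 1)·(3/20·s − 5/11) = 0, giving roots s = 1 and s = (5/11)/(3/20) = 100/33. Since 100/33 ≥ 1, the smallest root in [0, 1] is s = 1.)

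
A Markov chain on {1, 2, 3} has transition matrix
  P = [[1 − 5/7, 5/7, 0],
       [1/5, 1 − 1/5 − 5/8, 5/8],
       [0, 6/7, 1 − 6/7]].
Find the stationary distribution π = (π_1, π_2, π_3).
π = (336/2411, 1200/2411, 875/2411)

This is a birth-death chain on three states, which satisfies detailed balance: π_1 · P_{12} = π_2 · P_{21} and π_2 · P_{23} = π_3 · P_{32}.
From π_1 · 5/7 = π_2 · 1/5: π_2/π_1 = (5/7)/(1/5) = 25/7.
From π_2 · 5/8 = π_3 · 6/7: π_3/π_2 = (5/8)/(6/7) = 35/48.
Take π_1 proportional to 1; then unnormalized π = (1, 25/7, 125/48). Normalize by dividing by the sum 2411/336:
  π = (336/2411, 1200/2411, 875/2411).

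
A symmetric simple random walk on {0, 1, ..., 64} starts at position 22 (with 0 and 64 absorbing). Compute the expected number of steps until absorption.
E[τ | X_0 = 22] = 924

Let v_k = E[τ | X_0 = k]. Boundary: v_0 = v_64 = 0. Recurrence: v_k = 1 + (v_{k-1} + v_{k+1})/2 for 1 ≤ k ≤ 63. The particular solution to v_k − (v_{k-1} + v_{k+1})/2 = 1 is v_k = −k^2. Adding homogeneous solution A + B k and matching boundaries gives v_k = k (64 − k). Substituting k = 22: v_22 = 22 · 42 = 924.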